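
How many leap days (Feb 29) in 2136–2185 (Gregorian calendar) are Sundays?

2

Leap years in 2136–2185: 13 of them.
Feb 29 weekday advances by 5 (mod 7) from one leap year to the next four years later (or differs when a century non-leap intervenes).
Leap-day weekdays: 2136:Wed 2140:Mon 2144:Sat 2148:Thu 2152:Tue 2156:Sun✓ 2160:Fri 2164:Wed 2168:Mon 2172:Sat 2176:Thu 2180:Tue 2184:Sun✓
Sunday: 2156, 2184 → 2.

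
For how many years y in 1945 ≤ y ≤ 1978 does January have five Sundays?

14

January has 31 days; it has five Sundays when Sunday falls among the first (month-length − 28) days — i.e. when January 1 is one of Sunday/Saturday/Friday.
January 1 by year: 1945:Mon 1946:Tue 1947:Wed 1948:Thu 1949:Sat✓ 1950:Sun✓ 1951:Mon 1952:Tue 1953:Thu 1954:Fri✓ 1955:Sat✓ 1956:Sun✓ 1957:Tue 1958:Wed 1959:Thu …(4 more)… 1964:Wed 1965:Fri✓ 1966:Sat✓ 1967:Sun✓ 1968:Mon 1969:Wed 1970:Thu 1971:Fri✓ 1972:Sat✓ 1973:Mon 1974:Tue 1975:Wed 1976:Thu 1977:Sat✓ 1978:Sun✓
Years with five Sundays: 1949, 1950, 1954, 1955, 1956, 1960, 1961, 1965, 1966, 1967, 1971, 1972, 1977, 1978 → 14.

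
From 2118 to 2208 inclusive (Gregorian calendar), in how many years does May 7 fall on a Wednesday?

14

Track May 7's weekday year by year (advancing +1, or +2 across a Feb 29):
  2118: Sat  2119: Sun (+1)  2120: Tue (+2)  2121: Wed (+1) ✓  2122: Thu (+1)
  2123: Fri (+1)  2124: Sun (+2)  2125: Mon (+1)  2126: Tue (+1)  2127: Wed (+1) ✓
  2128: Fri (+2)  2129: Sat (+1)  2130: Sun (+1)  2131: Mon (+1)  … (63 more years) …
  2195: Thu (+1)  2196: Sat (+2)  2197: Sun (+1)  2198: Mon (+1)  2199: Tue (+1)
  2200: Wed (+1) ✓  2201: Thu (+1)  2202: Fri (+1)  2203: Sat (+1)  2204: Mon (+2)
  2205: Tue (+1)  2206: Wed (+1) ✓  2207: Thu (+1)  2208: Sat (+2)
Wednesday years: 2121, 2127, 2132, 2138, 2149, 2155, 2160, 2166, 2177, 2183, 2188, 2194, 2200, 2206 — 14 in total.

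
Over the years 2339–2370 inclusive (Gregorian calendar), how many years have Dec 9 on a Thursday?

4

Track Dec 9's weekday year by year (advancing +1, or +2 across a Feb 29):
  2339: Sat  2340: Mon (+2)  2341: Tue (+1)  2342: Wed (+1)  2343: Thu (+1) ✓
  2344: Sat (+2)  2345: Sun (+1)  2346: Mon (+1)  2347: Tue (+1)  2348: Thu (+2) ✓
  2349: Fri (+1)  2350: Sat (+1)  2351: Sun (+1)  2352: Tue (+2)  … (4 more years) …
  2357: Mon (+1)  2358: Tue (+1)  2359: Wed (+1)  2360: Fri (+2)  2361: Sat (+1)
  2362: Sun (+1)  2363: Mon (+1)  2364: Wed (+2)  2365: Thu (+1) ✓  2366: Fri (+1)
  2367: Sat (+1)  2368: Mon (+2)  2369: Tue (+1)  2370: Wed (+1)
Thursday years: 2343, 2348, 2354, 2365 — 4 in total.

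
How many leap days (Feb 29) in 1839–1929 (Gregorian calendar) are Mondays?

Leap years in 1839–1929: 22 of them.
Feb 29 weekday advances by 5 (mod 7) from one leap year to the next four years later (or differs when a century non-leap intervenes).
Leap-day weekdays: 1840:Sat 1844:Thu 1848:Tue 1852:Sun 1856:Fri 1860:Wed 1864:Mon✓ 1868:Sat 1872:Thu 1876:Tue 1880:Sun 1884:Fri 1888:Wed 1892:Mon✓ 1896:Sat 1904:Mon✓ 1908:Sat 1912:Thu 1916:Tue 1920:Sun 1924:Fri 1928:Wed
Monday: 1864, 1892, 1904 → 3.

3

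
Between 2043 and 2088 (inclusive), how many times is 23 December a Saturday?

Track 23 December's weekday year by year (advancing +1, or +2 across a Feb 29):
  2043: Wed  2044: Fri (+2)  2045: Sat (+1) ✓  2046: Sun (+1)  2047: Mon (+1)
  2048: Wed (+2)  2049: Thu (+1)  2050: Fri (+1)  2051: Sat (+1) ✓  2052: Mon (+2)
  2053: Tue (+1)  2054: Wed (+1)  2055: Thu (+1)  2056: Sat (+2) ✓  … (18 more years) …
  2075: Mon (+1)  2076: Wed (+2)  2077: Thu (+1)  2078: Fri (+1)  2079: Sat (+1) ✓
  2080: Mon (+2)  2081: Tue (+1)  2082: Wed (+1)  2083: Thu (+1)  2084: Sat (+2) ✓
  2085: Sun (+1)  2086: Mon (+1)  2087: Tue (+1)  2088: Thu (+2)
Saturday years: 2045, 2051, 2056, 2062, 2073, 2079, 2084 — 7 in total.

7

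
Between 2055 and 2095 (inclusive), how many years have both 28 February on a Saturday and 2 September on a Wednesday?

4

Check each year's weekday for 28 February and 2 September:
  2055: Sun/Thu  2056: Mon/Sat  2057: Wed/Sun  2058: Thu/Mon  2059: Fri/Tue  2060: Sat/Thu  2061: Mon/Fri  2062: Tue/Sat  2063: Wed/Sun  2064: Thu/Tue  2065: Sat/Wed ✓  2066: Sun/Thu  2067: Mon/Fri  2068: Tue/Sun  …(13 more)…  2082: Sat/Wed ✓  2083: Sun/Thu  2084: Mon/Sat  2085: Wed/Sun  2086: Thu/Mon  2087: Fri/Tue  2088: Sat/Thu  2089: Mon/Fri  2090: Tue/Sat  2091: Wed/Sun  2092: Thu/Tue  2093: Sat/Wed ✓  2094: Sun/Thu  2095: Mon/Fri
Both conditions hold in: 2065, 2071, 2082, 2093 — 4.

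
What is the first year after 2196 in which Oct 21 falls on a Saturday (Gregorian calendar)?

2197

From one year to the next, a fixed date's weekday advances by 1, or by 2 when a Feb 29 lies between the two dates.
2196: October 21 is Friday.
2197: Saturday (+1)
Oct 21 falls on a Saturday in 2197.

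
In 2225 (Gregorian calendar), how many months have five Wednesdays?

4

A month of length L has five Wednesdays iff its first Wednesday is on day ≤ L−28 (so day 1–3 in a 31-day month, 1–2 in a 30-day month, day 1 in a leap February).
Checking each month of 2225: Jan starts Sat (31d); Feb starts Tue (28d); Mar starts Tue (31d) ✓; Apr starts Fri (30d); May starts Sun (31d); Jun starts Wed (30d) ✓; Jul starts Fri (31d); Aug starts Mon (31d) ✓; Sep starts Thu (30d); Oct starts Sat (31d); Nov starts Tue (30d) ✓; Dec starts Thu (31d).
Five-Wednesday months: March, June, August, November → 4.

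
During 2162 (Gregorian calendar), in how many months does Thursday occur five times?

4

A month of length L has five Thursdays iff its first Thursday is on day ≤ L−28 (so day 1–3 in a 31-day month, 1–2 in a 30-day month, day 1 in a leap February).
Checking each month of 2162: Jan starts Fri (31d); Feb starts Mon (28d); Mar starts Mon (31d); Apr starts Thu (30d) ✓; May starts Sat (31d); Jun starts Tue (30d); Jul starts Thu (31d) ✓; Aug starts Sun (31d); Sep starts Wed (30d) ✓; Oct starts Fri (31d); Nov starts Mon (30d); Dec starts Wed (31d) ✓.
Five-Thursday months: April, July, September, December → 4.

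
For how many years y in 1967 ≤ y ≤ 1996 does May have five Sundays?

May has 31 days; it has five Sundays when Sunday falls among the first (month-length − 28) days — i.e. when May 1 is one of Sunday/Saturday/Friday.
May 1 by year: 1967:Mon 1968:Wed 1969:Thu 1970:Fri✓ 1971:Sat✓ 1972:Mon 1973:Tue 1974:Wed 1975:Thu 1976:Sat✓ 1977:Sun✓ 1978:Mon 1979:Tue 1980:Thu 1981:Fri✓ 1982:Sat✓ 1983:Sun✓ 1984:Tue 1985:Wed 1986:Thu 1987:Fri✓ 1988:Sun✓ 1989:Mon 1990:Tue 1991:Wed 1992:Fri✓ 1993:Sat✓ 1994:Sun✓ 1995:Mon 1996:Wed
Years with five Sundays: 1970, 1971, 1976, 1977, 1981, 1982, 1983, 1987, 1988, 1992, 1993, 1994 → 12.

12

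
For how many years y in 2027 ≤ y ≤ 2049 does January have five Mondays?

January has 31 days; it has five Mondays when Monday falls among the first (month-length − 28) days — i.e. when January 1 is one of Monday/Sunday/Saturday.
January 1 by year: 2027:Fri 2028:Sat✓ 2029:Mon✓ 2030:Tue 2031:Wed 2032:Thu 2033:Sat✓ 2034:Sun✓ 2035:Mon✓ 2036:Tue 2037:Thu 2038:Fri 2039:Sat✓ 2040:Sun✓ 2041:Tue 2042:Wed 2043:Thu 2044:Fri 2045:Sun✓ 2046:Mon✓ 2047:Tue 2048:Wed 2049:Fri
Years with five Mondays: 2028, 2029, 2033, 2034, 2035, 2039, 2040, 2045, 2046 → 9.

9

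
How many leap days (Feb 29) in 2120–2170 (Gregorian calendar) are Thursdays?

Leap years in 2120–2170: 13 of them.
Feb 29 weekday advances by 5 (mod 7) from one leap year to the next four years later (or differs when a century non-leap intervenes).
Leap-day weekdays: 2120:Thu✓ 2124:Tue 2128:Sun 2132:Fri 2136:Wed 2140:Mon 2144:Sat 2148:Thu✓ 2152:Tue 2156:Sun 2160:Fri 2164:Wed 2168:Mon
Thursday: 2120, 2148 → 2.

2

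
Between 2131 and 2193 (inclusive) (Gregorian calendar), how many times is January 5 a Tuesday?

Track January 5's weekday year by year (advancing +1, or +2 across a Feb 29):
  2131: Fri  2132: Sat (+1)  2133: Mon (+2)  2134: Tue (+1) ✓  2135: Wed (+1)
  2136: Thu (+1)  2137: Sat (+2)  2138: Sun (+1)  2139: Mon (+1)  2140: Tue (+1) ✓
  2141: Thu (+2)  2142: Fri (+1)  2143: Sat (+1)  2144: Sun (+1)  … (35 more years) …
  2180: Wed (+1)  2181: Fri (+2)  2182: Sat (+1)  2183: Sun (+1)  2184: Mon (+1)
  2185: Wed (+2)  2186: Thu (+1)  2187: Fri (+1)  2188: Sat (+1)  2189: Mon (+2)
  2190: Tue (+1) ✓  2191: Wed (+1)  2192: Thu (+1)  2193: Sat (+2)
Tuesday years: 2134, 2140, 2145, 2151, 2162, 2168, 2173, 2179, 2190 — 9 in total.

9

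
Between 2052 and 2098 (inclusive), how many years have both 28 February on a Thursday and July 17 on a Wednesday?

5

Check each year's weekday for 28 February and July 17:
  2052: Wed/Wed  2053: Fri/Thu  2054: Sat/Fri  2055: Sun/Sat  2056: Mon/Mon  2057: Wed/Tue  2058: Thu/Wed ✓  2059: Fri/Thu  2060: Sat/Sat  2061: Mon/Sun  2062: Tue/Mon  2063: Wed/Tue  2064: Thu/Thu  2065: Sat/Fri  …(19 more)…  2085: Wed/Tue  2086: Thu/Wed ✓  2087: Fri/Thu  2088: Sat/Sat  2089: Mon/Sun  2090: Tue/Mon  2091: Wed/Tue  2092: Thu/Thu  2093: Sat/Fri  2094: Sun/Sat  2095: Mon/Sun  2096: Tue/Tue  2097: Thu/Wed ✓  2098: Fri/Thu
Both conditions hold in: 2058, 2069, 2075, 2086, 2097 — 5.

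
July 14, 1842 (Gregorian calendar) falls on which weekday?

January 1, 1842 is a Saturday.
July 14 is day 195 of the year, i.e. 194 days after Jan 1.
194 mod 7 = 5, so advance 5 weekdays from Saturday: Thursday.

Thursday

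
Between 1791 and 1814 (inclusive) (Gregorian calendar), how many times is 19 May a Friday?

2

Track 19 May's weekday year by year (advancing +1, or +2 across a Feb 29):
  1791: Thu  1792: Sat (+2)  1793: Sun (+1)  1794: Mon (+1)  1795: Tue (+1)
  1796: Thu (+2)  1797: Fri (+1) ✓  1798: Sat (+1)  1799: Sun (+1)  1800: Mon (+1)
  1801: Tue (+1)  1802: Wed (+1)  1803: Thu (+1)  1804: Sat (+2)  1805: Sun (+1)
  1806: Mon (+1)  1807: Tue (+1)  1808: Thu (+2)  1809: Fri (+1) ✓  1810: Sat (+1)
  1811: Sun (+1)  1812: Tue (+2)  1813: Wed (+1)  1814: Thu (+1)
Friday years: 1797, 1809 — 2 in total.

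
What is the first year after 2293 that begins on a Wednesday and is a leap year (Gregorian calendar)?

2296

Jan 1 advances by 2 weekdays after a leap year and by 1 after a common year.
2293: Jan 1 is Sunday.
2294: Monday
2295: Tuesday
2296: Wednesday (leap)
2296 begins on a Wednesday and is a leap year.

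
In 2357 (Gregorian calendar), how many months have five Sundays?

A month of length L has five Sundays iff its first Sunday is on day ≤ L−28 (so day 1–3 in a 31-day month, 1–2 in a 30-day month, day 1 in a leap February).
Checking each month of 2357: Jan starts Tue (31d); Feb starts Fri (28d); Mar starts Fri (31d) ✓; Apr starts Mon (30d); May starts Wed (31d); Jun starts Sat (30d) ✓; Jul starts Mon (31d); Aug starts Thu (31d); Sep starts Sun (30d) ✓; Oct starts Tue (31d); Nov starts Fri (30d); Dec starts Sun (31d) ✓.
Five-Sunday months: March, June, September, December → 4.

4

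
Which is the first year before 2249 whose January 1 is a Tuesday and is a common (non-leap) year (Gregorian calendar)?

Jan 1 advances by 2 weekdays after a leap year and by 1 after a common year.
2249: Jan 1 is Monday.
2248: Saturday (leap)
2247: Friday
2246: Thursday
2245: Wednesday
2244: Monday (leap)
2243: Sunday
2242: Saturday
2241: Friday
2240: Wednesday (leap)
2239: Tuesday
2239 begins on a Tuesday and is a common year.

2239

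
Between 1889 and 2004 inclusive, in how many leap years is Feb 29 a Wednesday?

3

Leap years in 1889–2004: 28 of them.
Feb 29 weekday advances by 5 (mod 7) from one leap year to the next four years later (or differs when a century non-leap intervenes).
Leap-day weekdays: 1892:Mon 1896:Sat 1904:Mon 1908:Sat 1912:Thu 1916:Tue 1920:Sun 1924:Fri 1928:Wed✓ 1932:Mon 1936:Sat 1940:Thu 1944:Tue 1948:Sun 1952:Fri 1956:Wed✓ 1960:Mon 1964:Sat 1968:Thu 1972:Tue 1976:Sun 1980:Fri 1984:Wed✓ 1988:Mon 1992:Sat 1996:Thu 2000:Tue 2004:Sun
Wednesday: 1928, 1956, 1984 → 3.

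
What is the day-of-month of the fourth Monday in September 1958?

22

September 1, 1958 is a Monday, so the first Monday is the 1st.
The fourth Monday is 1 + 21 = 22.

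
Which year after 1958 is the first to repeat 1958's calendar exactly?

Two years share a calendar iff Jan 1 falls on the same weekday and both are leap or both are common. 1958: Jan 1 is Wednesday, common year.
1959: Jan 1 Thursday, common
1960: Jan 1 Friday, leap
1961: Jan 1 Sunday, common
1962: Jan 1 Monday, common
1963: Jan 1 Tuesday, common
1964: Jan 1 Wednesday, leap
1965: Jan 1 Friday, common
1966: Jan 1 Saturday, common
1967: Jan 1 Sunday, common
1968: Jan 1 Monday, leap
1969: Jan 1 Wednesday, common
1969 matches on both conditions.

1969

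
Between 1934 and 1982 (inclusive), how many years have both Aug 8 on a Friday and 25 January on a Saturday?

Check each year's weekday for Aug 8 and 25 January:
  1934: Wed/Thu  1935: Thu/Fri  1936: Sat/Sat  1937: Sun/Mon  1938: Mon/Tue  1939: Tue/Wed  1940: Thu/Thu  1941: Fri/Sat ✓  1942: Sat/Sun  1943: Sun/Mon  1944: Tue/Tue  1945: Wed/Thu  1946: Thu/Fri  1947: Fri/Sat ✓  …(21 more)…  1969: Fri/Sat ✓  1970: Sat/Sun  1971: Sun/Mon  1972: Tue/Tue  1973: Wed/Thu  1974: Thu/Fri  1975: Fri/Sat ✓  1976: Sun/Sun  1977: Mon/Tue  1978: Tue/Wed  1979: Wed/Thu  1980: Fri/Fri  1981: Sat/Sun  1982: Sun/Mon
Both conditions hold in: 1941, 1947, 1958, 1969, 1975 — 5.

5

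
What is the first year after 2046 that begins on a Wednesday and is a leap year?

2048

Jan 1 advances by 2 weekdays after a leap year and by 1 after a common year.
2046: Jan 1 is Monday.
2047: Tuesday
2048: Wednesday (leap)
2048 begins on a Wednesday and is a leap year.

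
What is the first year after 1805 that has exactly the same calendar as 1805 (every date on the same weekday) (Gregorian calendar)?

1811

Two years share a calendar iff Jan 1 falls on the same weekday and both are leap or both are common. 1805: Jan 1 is Tuesday, common year.
1806: Jan 1 Wednesday, common
1807: Jan 1 Thursday, common
1808: Jan 1 Friday, leap
1809: Jan 1 Sunday, common
1810: Jan 1 Monday, common
1811: Jan 1 Tuesday, common
1811 matches on both conditions.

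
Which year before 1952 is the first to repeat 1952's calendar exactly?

Two years share a calendar iff Jan 1 falls on the same weekday and both are leap or both are common. 1952: Jan 1 is Tuesday, leap year.
1951: Jan 1 Monday, common
1950: Jan 1 Sunday, common
1949: Jan 1 Saturday, common
1948: Jan 1 Thursday, leap
1947: Jan 1 Wednesday, common
1946: Jan 1 Tuesday, common
1945: Jan 1 Monday, common
1944: Jan 1 Saturday, leap
1943: Jan 1 Friday, common
1942: Jan 1 Thursday, common
1941: Jan 1 Wednesday, common
1940: Jan 1 Monday, leap
1939: Jan 1 Sunday, common
1938: Jan 1 Saturday, common
1937: Jan 1 Friday, common
1936: Jan 1 Wednesday, leap
1935: Jan 1 Tuesday, common
1934: Jan 1 Monday, common
1933: Jan 1 Sunday, common
1932: Jan 1 Friday, leap
1931: Jan 1 Thursday, common
1930: Jan 1 Wednesday, common
1929: Jan 1 Tuesday, common
1928: Jan 1 Sunday, leap
1927: Jan 1 Saturday, common
1926: Jan 1 Friday, common
1925: Jan 1 Thursday, common
1924: Jan 1 Tuesday, leap
1924 matches on both conditions.

1924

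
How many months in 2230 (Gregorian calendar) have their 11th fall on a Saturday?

2

Check the 11th of each month of 2230: Jan 11: Mon, Feb 11: Thu, Mar 11: Thu, Apr 11: Sun, May 11: Tue, Jun 11: Fri, Jul 11: Sun, Aug 11: Wed, Sep 11: Sat, Oct 11: Mon, Nov 11: Thu, Dec 11: Sat.
Saturday occurs in September, December — 2 months.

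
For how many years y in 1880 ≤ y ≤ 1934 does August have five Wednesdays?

26

August has 31 days; it has five Wednesdays when Wednesday falls among the first (month-length − 28) days — i.e. when August 1 is one of Wednesday/Tuesday/Monday.
August 1 by year: 1880:Sun 1881:Mon✓ 1882:Tue✓ 1883:Wed✓ 1884:Fri 1885:Sat 1886:Sun 1887:Mon✓ 1888:Wed✓ 1889:Thu 1890:Fri 1891:Sat 1892:Mon✓ 1893:Tue✓ 1894:Wed✓ …(25 more)… 1920:Sun 1921:Mon✓ 1922:Tue✓ 1923:Wed✓ 1924:Fri 1925:Sat 1926:Sun 1927:Mon✓ 1928:Wed✓ 1929:Thu 1930:Fri 1931:Sat 1932:Mon✓ 1933:Tue✓ 1934:Wed✓
Years with five Wednesdays: 1881, 1882, 1883, 1887, 1888, 1892, 1893, 1894, 1898, 1899, 1900, 1904, 1905, 1906, 1910, 1911, 1916, 1917, 1921, 1922, 1923, 1927, 1928, 1932, 1933, 1934 → 26.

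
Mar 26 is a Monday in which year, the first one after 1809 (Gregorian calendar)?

1810

From one year to the next, a fixed date's weekday advances by 1, or by 2 when a Feb 29 lies between the two dates.
1809: March 26 is Sunday.
1810: Monday (+1)
Mar 26 falls on a Monday in 1810.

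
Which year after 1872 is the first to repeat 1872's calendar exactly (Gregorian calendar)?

Two years share a calendar iff Jan 1 falls on the same weekday and both are leap or both are common. 1872: Jan 1 is Monday, leap year.
1873: Jan 1 Wednesday, common
1874: Jan 1 Thursday, common
1875: Jan 1 Friday, common
1876: Jan 1 Saturday, leap
1877: Jan 1 Monday, common
1878: Jan 1 Tuesday, common
1879: Jan 1 Wednesday, common
1880: Jan 1 Thursday, leap
1881: Jan 1 Saturday, common
1882: Jan 1 Sunday, common
1883: Jan 1 Monday, common
1884: Jan 1 Tuesday, leap
1885: Jan 1 Thursday, common
1886: Jan 1 Friday, common
1887: Jan 1 Saturday, common
1888: Jan 1 Sunday, leap
1889: Jan 1 Tuesday, common
1890: Jan 1 Wednesday, common
1891: Jan 1 Thursday, common
1892: Jan 1 Friday, leap
1893: Jan 1 Sunday, common
1894: Jan 1 Monday, common
1895: Jan 1 Tuesday, common
1896: Jan 1 Wednesday, leap
1897: Jan 1 Friday, common
1898: Jan 1 Saturday, common
1899: Jan 1 Sunday, common
1900: Jan 1 Monday, common
1901: Jan 1 Tuesday, common
1902: Jan 1 Wednesday, common
1903: Jan 1 Thursday, common
1904: Jan 1 Friday, leap
1905: Jan 1 Sunday, common
1906: Jan 1 Monday, common
1907: Jan 1 Tuesday, common
1908: Jan 1 Wednesday, leap
1909: Jan 1 Friday, common
1910: Jan 1 Saturday, common
1911: Jan 1 Sunday, common
1912: Jan 1 Monday, leap
1912 matches on both conditions.

1912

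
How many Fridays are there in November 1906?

November 1906 has 30 days and begins on Thursday.
The first Friday is November 2.
Fridays fall on 2, 9, 16, 23, 30 — that's 5.

5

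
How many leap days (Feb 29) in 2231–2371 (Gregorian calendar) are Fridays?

4

Leap years in 2231–2371: 34 of them.
Feb 29 weekday advances by 5 (mod 7) from one leap year to the next four years later (or differs when a century non-leap intervenes).
Leap-day weekdays: 2232:Wed 2236:Mon 2240:Sat 2244:Thu 2248:Tue 2252:Sun 2256:Fri✓ 2260:Wed 2264:Mon 2268:Sat 2272:Thu 2276:Tue 2280:Sun …(8 more)… 2320:Sun 2324:Fri✓ 2328:Wed 2332:Mon 2336:Sat 2340:Thu 2344:Tue 2348:Sun 2352:Fri✓ 2356:Wed 2360:Mon 2364:Sat 2368:Thu
Friday: 2256, 2284, 2324, 2352 → 4.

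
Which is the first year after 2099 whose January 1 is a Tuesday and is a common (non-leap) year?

Jan 1 advances by 2 weekdays after a leap year and by 1 after a common year.
2099: Jan 1 is Thursday.
2100: Friday
2101: Saturday
2102: Sunday
2103: Monday
2104: Tuesday (leap)
2105: Thursday
2106: Friday
2107: Saturday
2108: Sunday (leap)
2109: Tuesday
2109 begins on a Tuesday and is a common year.

2109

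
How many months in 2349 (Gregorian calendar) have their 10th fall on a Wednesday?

1

Check the 10th of each month of 2349: Jan 10: Mon, Feb 10: Thu, Mar 10: Thu, Apr 10: Sun, May 10: Tue, Jun 10: Fri, Jul 10: Sun, Aug 10: Wed, Sep 10: Sat, Oct 10: Mon, Nov 10: Thu, Dec 10: Sat.
Wednesday occurs in August — 1 month.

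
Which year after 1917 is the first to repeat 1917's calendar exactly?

Two years share a calendar iff Jan 1 falls on the same weekday and both are leap or both are common. 1917: Jan 1 is Monday, common year.
1918: Jan 1 Tuesday, common
1919: Jan 1 Wednesday, common
1920: Jan 1 Thursday, leap
1921: Jan 1 Saturday, common
1922: Jan 1 Sunday, common
1923: Jan 1 Monday, common
1923 matches on both conditions.

1923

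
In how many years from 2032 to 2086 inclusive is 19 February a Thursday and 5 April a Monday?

Check each year's weekday for 19 February and 5 April:
  2032: Thu/Mon ✓  2033: Sat/Tue  2034: Sun/Wed  2035: Mon/Thu  2036: Tue/Sat  2037: Thu/Sun  2038: Fri/Mon  2039: Sat/Tue  2040: Sun/Thu  2041: Tue/Fri  2042: Wed/Sat  2043: Thu/Sun  2044: Fri/Tue  2045: Sun/Wed  …(27 more)…  2073: Sun/Wed  2074: Mon/Thu  2075: Tue/Fri  2076: Wed/Sun  2077: Fri/Mon  2078: Sat/Tue  2079: Sun/Wed  2080: Mon/Fri  2081: Wed/Sat  2082: Thu/Sun  2083: Fri/Mon  2084: Sat/Wed  2085: Mon/Thu  2086: Tue/Fri
Both conditions hold in: 2032, 2060 — 2.

2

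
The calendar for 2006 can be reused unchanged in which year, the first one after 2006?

2017

Two years share a calendar iff Jan 1 falls on the same weekday and both are leap or both are common. 2006: Jan 1 is Sunday, common year.
2007: Jan 1 Monday, common
2008: Jan 1 Tuesday, leap
2009: Jan 1 Thursday, common
2010: Jan 1 Friday, common
2011: Jan 1 Saturday, common
2012: Jan 1 Sunday, leap
2013: Jan 1 Tuesday, common
2014: Jan 1 Wednesday, common
2015: Jan 1 Thursday, common
2016: Jan 1 Friday, leap
2017: Jan 1 Sunday, common
2017 matches on both conditions.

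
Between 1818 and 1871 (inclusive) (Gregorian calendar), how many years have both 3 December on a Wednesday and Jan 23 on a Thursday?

Check each year's weekday for 3 December and Jan 23:
  1818: Thu/Fri  1819: Fri/Sat  1820: Sun/Sun  1821: Mon/Tue  1822: Tue/Wed  1823: Wed/Thu ✓  1824: Fri/Fri  1825: Sat/Sun  1826: Sun/Mon  1827: Mon/Tue  1828: Wed/Wed  1829: Thu/Fri  1830: Fri/Sat  1831: Sat/Sun  …(26 more)…  1858: Fri/Sat  1859: Sat/Sun  1860: Mon/Mon  1861: Tue/Wed  1862: Wed/Thu ✓  1863: Thu/Fri  1864: Sat/Sat  1865: Sun/Mon  1866: Mon/Tue  1867: Tue/Wed  1868: Thu/Thu  1869: Fri/Sat  1870: Sat/Sun  1871: Sun/Mon
Both conditions hold in: 1823, 1834, 1845, 1851, 1862 — 5.

5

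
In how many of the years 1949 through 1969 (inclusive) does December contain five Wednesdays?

8

December has 31 days; it has five Wednesdays when Wednesday falls among the first (month-length − 28) days — i.e. when December 1 is one of Wednesday/Tuesday/Monday.
December 1 by year: 1949:Thu 1950:Fri 1951:Sat 1952:Mon✓ 1953:Tue✓ 1954:Wed✓ 1955:Thu 1956:Sat 1957:Sun 1958:Mon✓ 1959:Tue✓ 1960:Thu 1961:Fri 1962:Sat 1963:Sun 1964:Tue✓ 1965:Wed✓ 1966:Thu 1967:Fri 1968:Sun 1969:Mon✓
Years with five Wednesdays: 1952, 1953, 1954, 1958, 1959, 1964, 1965, 1969 → 8.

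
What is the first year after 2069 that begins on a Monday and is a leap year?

2080

Jan 1 advances by 2 weekdays after a leap year and by 1 after a common year.
2069: Jan 1 is Tuesday.
2070: Wednesday
2071: Thursday
2072: Friday (leap)
2073: Sunday
2074: Monday
2075: Tuesday
2076: Wednesday (leap)
2077: Friday
2078: Saturday
2079: Sunday
2080: Monday (leap)
2080 begins on a Monday and is a leap year.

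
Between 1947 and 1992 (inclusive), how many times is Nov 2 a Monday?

7

Track Nov 2's weekday year by year (advancing +1, or +2 across a Feb 29):
  1947: Sun  1948: Tue (+2)  1949: Wed (+1)  1950: Thu (+1)  1951: Fri (+1)
  1952: Sun (+2)  1953: Mon (+1) ✓  1954: Tue (+1)  1955: Wed (+1)  1956: Fri (+2)
  1957: Sat (+1)  1958: Sun (+1)  1959: Mon (+1) ✓  1960: Wed (+2)  … (18 more years) …
  1979: Fri (+1)  1980: Sun (+2)  1981: Mon (+1) ✓  1982: Tue (+1)  1983: Wed (+1)
  1984: Fri (+2)  1985: Sat (+1)  1986: Sun (+1)  1987: Mon (+1) ✓  1988: Wed (+2)
  1989: Thu (+1)  1990: Fri (+1)  1991: Sat (+1)  1992: Mon (+2) ✓
Monday years: 1953, 1959, 1964, 1970, 1981, 1987, 1992 — 7 in total.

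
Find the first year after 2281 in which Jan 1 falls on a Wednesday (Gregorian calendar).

Jan 1 advances by 2 weekdays after a leap year and by 1 after a common year.
2281: Jan 1 is Saturday.
2282: Sunday
2283: Monday
2284: Tuesday (leap)
2285: Thursday
2286: Friday
2287: Saturday
2288: Sunday (leap)
2289: Tuesday
2290: Wednesday
2290 begins on a Wednesday

2290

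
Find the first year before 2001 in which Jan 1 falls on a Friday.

Jan 1 advances by 2 weekdays after a leap year and by 1 after a common year.
2001: Jan 1 is Monday.
2000: Saturday (leap)
1999: Friday
1999 begins on a Friday

1999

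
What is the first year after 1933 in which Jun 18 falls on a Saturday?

From one year to the next, a fixed date's weekday advances by 1, or by 2 when a Feb 29 lies between the two dates.
1933: June 18 is Sunday.
1934: Monday (+1)
1935: Tuesday (+1)
1936: Thursday (+2)
1937: Friday (+1)
1938: Saturday (+1)
Jun 18 falls on a Saturday in 1938.

1938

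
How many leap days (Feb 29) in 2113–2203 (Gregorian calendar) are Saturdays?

Leap years in 2113–2203: 21 of them.
Feb 29 weekday advances by 5 (mod 7) from one leap year to the next four years later (or differs when a century non-leap intervenes).
Leap-day weekdays: 2116:Sat✓ 2120:Thu 2124:Tue 2128:Sun 2132:Fri 2136:Wed 2140:Mon 2144:Sat✓ 2148:Thu 2152:Tue 2156:Sun 2160:Fri 2164:Wed 2168:Mon 2172:Sat✓ 2176:Thu 2180:Tue 2184:Sun 2188:Fri 2192:Wed 2196:Mon
Saturday: 2116, 2144, 2172 → 3.

3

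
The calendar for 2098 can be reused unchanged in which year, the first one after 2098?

2110

Two years share a calendar iff Jan 1 falls on the same weekday and both are leap or both are common. 2098: Jan 1 is Wednesday, common year.
2099: Jan 1 Thursday, common
2100: Jan 1 Friday, common
2101: Jan 1 Saturday, common
2102: Jan 1 Sunday, common
2103: Jan 1 Monday, common
2104: Jan 1 Tuesday, leap
2105: Jan 1 Thursday, common
2106: Jan 1 Friday, common
2107: Jan 1 Saturday, common
2108: Jan 1 Sunday, leap
2109: Jan 1 Tuesday, common
2110: Jan 1 Wednesday, common
2110 matches on both conditions.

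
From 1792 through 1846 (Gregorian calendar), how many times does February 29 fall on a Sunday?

Leap years in 1792–1846: 13 of them.
Feb 29 weekday advances by 5 (mod 7) from one leap year to the next four years later (or differs when a century non-leap intervenes).
Leap-day weekdays: 1792:Wed 1796:Mon 1804:Wed 1808:Mon 1812:Sat 1816:Thu 1820:Tue 1824:Sun✓ 1828:Fri 1832:Wed 1836:Mon 1840:Sat 1844:Thu
Sunday: 1824 → 1.

1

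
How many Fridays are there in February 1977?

4

February 1977 has 28 days and begins on Tuesday.
The first Friday is February 4.
Fridays fall on 4, 11, 18, 25 — that's 4.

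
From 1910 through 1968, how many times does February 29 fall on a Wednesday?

Leap years in 1910–1968: 15 of them.
Feb 29 weekday advances by 5 (mod 7) from one leap year to the next four years later (or differs when a century non-leap intervenes).
Leap-day weekdays: 1912:Thu 1916:Tue 1920:Sun 1924:Fri 1928:Wed✓ 1932:Mon 1936:Sat 1940:Thu 1944:Tue 1948:Sun 1952:Fri 1956:Wed✓ 1960:Mon 1964:Sat 1968:Thu
Wednesday: 1928, 1956 → 2.

2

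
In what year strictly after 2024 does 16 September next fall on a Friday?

From one year to the next, a fixed date's weekday advances by 1, or by 2 when a Feb 29 lies between the two dates.
2024: September 16 is Monday.
2025: Tuesday (+1)
2026: Wednesday (+1)
2027: Thursday (+1)
2028: Saturday (+2)
2029: Sunday (+1)
2030: Monday (+1)
2031: Tuesday (+1)
2032: Thursday (+2)
2033: Friday (+1)
16 September falls on a Friday in 2033.

2033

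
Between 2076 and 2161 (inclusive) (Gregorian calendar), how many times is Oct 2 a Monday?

Track Oct 2's weekday year by year (advancing +1, or +2 across a Feb 29):
  2076: Fri  2077: Sat (+1)  2078: Sun (+1)  2079: Mon (+1) ✓  2080: Wed (+2)
  2081: Thu (+1)  2082: Fri (+1)  2083: Sat (+1)  2084: Mon (+2) ✓  2085: Tue (+1)
  2086: Wed (+1)  2087: Thu (+1)  2088: Sat (+2)  2089: Sun (+1)  … (58 more years) …
  2148: Wed (+2)  2149: Thu (+1)  2150: Fri (+1)  2151: Sat (+1)  2152: Mon (+2) ✓
  2153: Tue (+1)  2154: Wed (+1)  2155: Thu (+1)  2156: Sat (+2)  2157: Sun (+1)
  2158: Mon (+1) ✓  2159: Tue (+1)  2160: Thu (+2)  2161: Fri (+1)
Monday years: 2079, 2084, 2090, 2102, 2113, 2119, 2124, 2130, 2141, 2147, 2152, 2158 — 12 in total.

12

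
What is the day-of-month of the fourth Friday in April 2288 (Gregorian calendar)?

27

April 1, 2288 is a Sunday, so the first Friday is the 6th.
The fourth Friday is 6 + 21 = 27.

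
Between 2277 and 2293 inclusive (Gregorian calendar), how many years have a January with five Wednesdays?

January has 31 days; it has five Wednesdays when Wednesday falls among the first (month-length − 28) days — i.e. when January 1 is one of Wednesday/Tuesday/Monday.
January 1 by year: 2277:Mon✓ 2278:Tue✓ 2279:Wed✓ 2280:Thu 2281:Sat 2282:Sun 2283:Mon✓ 2284:Tue✓ 2285:Thu 2286:Fri 2287:Sat 2288:Sun 2289:Tue✓ 2290:Wed✓ 2291:Thu 2292:Fri 2293:Sun
Years with five Wednesdays: 2277, 2278, 2279, 2283, 2284, 2289, 2290 → 7.

7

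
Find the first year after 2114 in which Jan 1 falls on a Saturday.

Jan 1 advances by 2 weekdays after a leap year and by 1 after a common year.
2114: Jan 1 is Monday.
2115: Tuesday
2116: Wednesday (leap)
2117: Friday
2118: Saturday
2118 begins on a Saturday

2118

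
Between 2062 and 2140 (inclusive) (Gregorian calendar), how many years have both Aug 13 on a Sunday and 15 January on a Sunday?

8

Check each year's weekday for Aug 13 and 15 January:
  2062: Sun/Sun ✓  2063: Mon/Mon  2064: Wed/Tue  2065: Thu/Thu  2066: Fri/Fri  2067: Sat/Sat  2068: Mon/Sun  2069: Tue/Tue  2070: Wed/Wed  2071: Thu/Thu  2072: Sat/Fri  2073: Sun/Sun ✓  2074: Mon/Mon  2075: Tue/Tue  …(51 more)…  2127: Wed/Wed  2128: Fri/Thu  2129: Sat/Sat  2130: Sun/Sun ✓  2131: Mon/Mon  2132: Wed/Tue  2133: Thu/Thu  2134: Fri/Fri  2135: Sat/Sat  2136: Mon/Sun  2137: Tue/Tue  2138: Wed/Wed  2139: Thu/Thu  2140: Sat/Fri
Both conditions hold in: 2062, 2073, 2079, 2090, 2102, 2113, 2119, 2130 — 8.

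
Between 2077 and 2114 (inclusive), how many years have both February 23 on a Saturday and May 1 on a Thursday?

2

Check each year's weekday for February 23 and May 1:
  2077: Tue/Sat  2078: Wed/Sun  2079: Thu/Mon  2080: Fri/Wed  2081: Sun/Thu  2082: Mon/Fri  2083: Tue/Sat  2084: Wed/Mon  2085: Fri/Tue  2086: Sat/Wed  2087: Sun/Thu  2088: Mon/Sat  2089: Wed/Sun  2090: Thu/Mon  …(10 more)…  2101: Wed/Sun  2102: Thu/Mon  2103: Fri/Tue  2104: Sat/Thu ✓  2105: Mon/Fri  2106: Tue/Sat  2107: Wed/Sun  2108: Thu/Tue  2109: Sat/Wed  2110: Sun/Thu  2111: Mon/Fri  2112: Tue/Sun  2113: Thu/Mon  2114: Fri/Tue
Both conditions hold in: 2092, 2104 — 2.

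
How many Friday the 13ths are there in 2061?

Check the 13th of each month of 2061: Jan 13: Thu, Feb 13: Sun, Mar 13: Sun, Apr 13: Wed, May 13: Fri, Jun 13: Mon, Jul 13: Wed, Aug 13: Sat, Sep 13: Tue, Oct 13: Thu, Nov 13: Sun, Dec 13: Tue.
Friday occurs in May — 1 month.

1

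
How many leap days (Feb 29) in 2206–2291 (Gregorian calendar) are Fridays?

Leap years in 2206–2291: 21 of them.
Feb 29 weekday advances by 5 (mod 7) from one leap year to the next four years later (or differs when a century non-leap intervenes).
Leap-day weekdays: 2208:Mon 2212:Sat 2216:Thu 2220:Tue 2224:Sun 2228:Fri✓ 2232:Wed 2236:Mon 2240:Sat 2244:Thu 2248:Tue 2252:Sun 2256:Fri✓ 2260:Wed 2264:Mon 2268:Sat 2272:Thu 2276:Tue 2280:Sun 2284:Fri✓ 2288:Wed
Friday: 2228, 2256, 2284 → 3.

3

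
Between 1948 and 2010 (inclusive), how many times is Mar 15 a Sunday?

9

Track Mar 15's weekday year by year (advancing +1, or +2 across a Feb 29):
  1948: Mon  1949: Tue (+1)  1950: Wed (+1)  1951: Thu (+1)  1952: Sat (+2)
  1953: Sun (+1) ✓  1954: Mon (+1)  1955: Tue (+1)  1956: Thu (+2)  1957: Fri (+1)
  1958: Sat (+1)  1959: Sun (+1) ✓  1960: Tue (+2)  1961: Wed (+1)  … (35 more years) …
  1997: Sat (+1)  1998: Sun (+1) ✓  1999: Mon (+1)  2000: Wed (+2)  2001: Thu (+1)
  2002: Fri (+1)  2003: Sat (+1)  2004: Mon (+2)  2005: Tue (+1)  2006: Wed (+1)
  2007: Thu (+1)  2008: Sat (+2)  2009: Sun (+1) ✓  2010: Mon (+1)
Sunday years: 1953, 1959, 1964, 1970, 1981, 1987, 1992, 1998, 2009 — 9 in total.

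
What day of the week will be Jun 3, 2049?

Thursday

January 1, 2049 is a Friday.
June 3 is day 154 of the year, i.e. 153 days after Jan 1.
153 mod 7 = 6, so advance 6 weekdays from Friday: Thursday.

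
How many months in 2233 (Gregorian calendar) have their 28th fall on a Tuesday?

1

Check the 28th of each month of 2233: Jan 28: Mon, Feb 28: Thu, Mar 28: Thu, Apr 28: Sun, May 28: Tue, Jun 28: Fri, Jul 28: Sun, Aug 28: Wed, Sep 28: Sat, Oct 28: Mon, Nov 28: Thu, Dec 28: Sat.
Tuesday occurs in May — 1 month.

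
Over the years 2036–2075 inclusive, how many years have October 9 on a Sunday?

Track October 9's weekday year by year (advancing +1, or +2 across a Feb 29):
  2036: Thu  2037: Fri (+1)  2038: Sat (+1)  2039: Sun (+1) ✓  2040: Tue (+2)
  2041: Wed (+1)  2042: Thu (+1)  2043: Fri (+1)  2044: Sun (+2) ✓  2045: Mon (+1)
  2046: Tue (+1)  2047: Wed (+1)  2048: Fri (+2)  2049: Sat (+1)  … (12 more years) …
  2062: Mon (+1)  2063: Tue (+1)  2064: Thu (+2)  2065: Fri (+1)  2066: Sat (+1)
  2067: Sun (+1) ✓  2068: Tue (+2)  2069: Wed (+1)  2070: Thu (+1)  2071: Fri (+1)
  2072: Sun (+2) ✓  2073: Mon (+1)  2074: Tue (+1)  2075: Wed (+1)
Sunday years: 2039, 2044, 2050, 2061, 2067, 2072 — 6 in total.

6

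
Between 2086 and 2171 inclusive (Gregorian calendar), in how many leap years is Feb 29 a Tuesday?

Leap years in 2086–2171: 20 of them.
Feb 29 weekday advances by 5 (mod 7) from one leap year to the next four years later (or differs when a century non-leap intervenes).
Leap-day weekdays: 2088:Sun 2092:Fri 2096:Wed 2104:Fri 2108:Wed 2112:Mon 2116:Sat 2120:Thu 2124:Tue✓ 2128:Sun 2132:Fri 2136:Wed 2140:Mon 2144:Sat 2148:Thu 2152:Tue✓ 2156:Sun 2160:Fri 2164:Wed 2168:Mon
Tuesday: 2124, 2152 → 2.

2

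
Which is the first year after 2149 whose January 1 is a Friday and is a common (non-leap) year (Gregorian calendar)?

2151

Jan 1 advances by 2 weekdays after a leap year and by 1 after a common year.
2149: Jan 1 is Wednesday.
2150: Thursday
2151: Friday
2151 begins on a Friday and is a common year.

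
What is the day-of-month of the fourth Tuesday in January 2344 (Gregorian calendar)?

January 1, 2344 is a Saturday, so the first Tuesday is the 4th.
The fourth Tuesday is 4 + 21 = 25.

25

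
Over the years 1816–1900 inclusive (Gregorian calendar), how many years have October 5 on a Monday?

12

Track October 5's weekday year by year (advancing +1, or +2 across a Feb 29):
  1816: Sat  1817: Sun (+1)  1818: Mon (+1) ✓  1819: Tue (+1)  1820: Thu (+2)
  1821: Fri (+1)  1822: Sat (+1)  1823: Sun (+1)  1824: Tue (+2)  1825: Wed (+1)
  1826: Thu (+1)  1827: Fri (+1)  1828: Sun (+2)  1829: Mon (+1) ✓  … (57 more years) …
  1887: Wed (+1)  1888: Fri (+2)  1889: Sat (+1)  1890: Sun (+1)  1891: Mon (+1) ✓
  1892: Wed (+2)  1893: Thu (+1)  1894: Fri (+1)  1895: Sat (+1)  1896: Mon (+2) ✓
  1897: Tue (+1)  1898: Wed (+1)  1899: Thu (+1)  1900: Fri (+1)
Monday years: 1818, 1829, 1835, 1840, 1846, 1857, 1863, 1868, 1874, 1885, 1891, 1896 — 12 in total.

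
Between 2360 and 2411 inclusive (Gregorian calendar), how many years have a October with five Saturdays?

October has 31 days; it has five Saturdays when Saturday falls among the first (month-length − 28) days — i.e. when October 1 is one of Saturday/Friday/Thursday.
October 1 by year: 2360:Sat✓ 2361:Sun 2362:Mon 2363:Tue 2364:Thu✓ 2365:Fri✓ 2366:Sat✓ 2367:Sun 2368:Tue 2369:Wed 2370:Thu✓ 2371:Fri✓ 2372:Sun 2373:Mon 2374:Tue …(22 more)… 2397:Wed 2398:Thu✓ 2399:Fri✓ 2400:Sun 2401:Mon 2402:Tue 2403:Wed 2404:Fri✓ 2405:Sat✓ 2406:Sun 2407:Mon 2408:Wed 2409:Thu✓ 2410:Fri✓ 2411:Sat✓
Years with five Saturdays: 2360, 2364, 2365, 2366, 2370, 2371, 2376, 2377, 2381, 2382, 2383, 2387, 2388, 2392, 2393, 2394, 2398, 2399, 2404, 2405, 2409, 2410, 2411 → 23.

23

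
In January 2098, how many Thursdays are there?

January 2098 has 31 days and begins on Wednesday.
The first Thursday is January 2.
Thursdays fall on 2, 9, 16, 23, 30 — that's 5.

5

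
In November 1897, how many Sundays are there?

November 1897 has 30 days and begins on Monday.
The first Sunday is November 7.
Sundays fall on 7, 14, 21, 28 — that's 4.

4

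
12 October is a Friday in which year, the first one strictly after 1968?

From one year to the next, a fixed date's weekday advances by 1, or by 2 when a Feb 29 lies between the two dates.
1968: October 12 is Saturday.
1969: Sunday (+1)
1970: Monday (+1)
1971: Tuesday (+1)
1972: Thursday (+2)
1973: Friday (+1)
12 October falls on a Friday in 1973.

1973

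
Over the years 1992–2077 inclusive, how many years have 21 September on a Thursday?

Track 21 September's weekday year by year (advancing +1, or +2 across a Feb 29):
  1992: Mon  1993: Tue (+1)  1994: Wed (+1)  1995: Thu (+1) ✓  1996: Sat (+2)
  1997: Sun (+1)  1998: Mon (+1)  1999: Tue (+1)  2000: Thu (+2) ✓  2001: Fri (+1)
  2002: Sat (+1)  2003: Sun (+1)  2004: Tue (+2)  2005: Wed (+1)  … (58 more years) …
  2064: Sun (+2)  2065: Mon (+1)  2066: Tue (+1)  2067: Wed (+1)  2068: Fri (+2)
  2069: Sat (+1)  2070: Sun (+1)  2071: Mon (+1)  2072: Wed (+2)  2073: Thu (+1) ✓
  2074: Fri (+1)  2075: Sat (+1)  2076: Mon (+2)  2077: Tue (+1)
Thursday years: 1995, 2000, 2006, 2017, 2023, 2028, 2034, 2045, 2051, 2056, 2062, 2073 — 12 in total.

12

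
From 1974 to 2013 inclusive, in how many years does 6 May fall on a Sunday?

Track 6 May's weekday year by year (advancing +1, or +2 across a Feb 29):
  1974: Mon  1975: Tue (+1)  1976: Thu (+2)  1977: Fri (+1)  1978: Sat (+1)
  1979: Sun (+1) ✓  1980: Tue (+2)  1981: Wed (+1)  1982: Thu (+1)  1983: Fri (+1)
  1984: Sun (+2) ✓  1985: Mon (+1)  1986: Tue (+1)  1987: Wed (+1)  … (12 more years) …
  2000: Sat (+2)  2001: Sun (+1) ✓  2002: Mon (+1)  2003: Tue (+1)  2004: Thu (+2)
  2005: Fri (+1)  2006: Sat (+1)  2007: Sun (+1) ✓  2008: Tue (+2)  2009: Wed (+1)
  2010: Thu (+1)  2011: Fri (+1)  2012: Sun (+2) ✓  2013: Mon (+1)
Sunday years: 1979, 1984, 1990, 2001, 2007, 2012 — 6 in total.

6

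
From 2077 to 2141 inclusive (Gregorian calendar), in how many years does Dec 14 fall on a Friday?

Track Dec 14's weekday year by year (advancing +1, or +2 across a Feb 29):
  2077: Tue  2078: Wed (+1)  2079: Thu (+1)  2080: Sat (+2)  2081: Sun (+1)
  2082: Mon (+1)  2083: Tue (+1)  2084: Thu (+2)  2085: Fri (+1) ✓  2086: Sat (+1)
  2087: Sun (+1)  2088: Tue (+2)  2089: Wed (+1)  2090: Thu (+1)  … (37 more years) …
  2128: Tue (+2)  2129: Wed (+1)  2130: Thu (+1)  2131: Fri (+1) ✓  2132: Sun (+2)
  2133: Mon (+1)  2134: Tue (+1)  2135: Wed (+1)  2136: Fri (+2) ✓  2137: Sat (+1)
  2138: Sun (+1)  2139: Mon (+1)  2140: Wed (+2)  2141: Thu (+1)
Friday years: 2085, 2091, 2096, 2103, 2108, 2114, 2125, 2131, 2136 — 9 in total.

9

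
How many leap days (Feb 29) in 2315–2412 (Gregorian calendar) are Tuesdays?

Leap years in 2315–2412: 25 of them.
Feb 29 weekday advances by 5 (mod 7) from one leap year to the next four years later (or differs when a century non-leap intervenes).
Leap-day weekdays: 2316:Tue✓ 2320:Sun 2324:Fri 2328:Wed 2332:Mon 2336:Sat 2340:Thu 2344:Tue✓ 2348:Sun 2352:Fri 2356:Wed 2360:Mon 2364:Sat 2368:Thu 2372:Tue✓ 2376:Sun 2380:Fri 2384:Wed 2388:Mon 2392:Sat 2396:Thu 2400:Tue✓ 2404:Sun 2408:Fri 2412:Wed
Tuesday: 2316, 2344, 2372, 2400 → 4.

4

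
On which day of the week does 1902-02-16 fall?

January 1, 1902 is a Wednesday.
February 16 is day 47 of the year, i.e. 46 days after Jan 1.
46 mod 7 = 4, so advance 4 weekdays from Wednesday: Sunday.

Sunday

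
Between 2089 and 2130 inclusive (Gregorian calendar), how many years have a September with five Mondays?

11

September has 30 days; it has five Mondays when Monday falls among the first (month-length − 28) days — i.e. when September 1 is one of Monday/Sunday.
September 1 by year: 2089:Thu 2090:Fri 2091:Sat 2092:Mon✓ 2093:Tue 2094:Wed 2095:Thu 2096:Sat 2097:Sun✓ 2098:Mon✓ 2099:Tue 2100:Wed 2101:Thu 2102:Fri 2103:Sat …(12 more)… 2116:Tue 2117:Wed 2118:Thu 2119:Fri 2120:Sun✓ 2121:Mon✓ 2122:Tue 2123:Wed 2124:Fri 2125:Sat 2126:Sun✓ 2127:Mon✓ 2128:Wed 2129:Thu 2130:Fri
Years with five Mondays: 2092, 2097, 2098, 2104, 2109, 2110, 2115, 2120, 2121, 2126, 2127 → 11.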